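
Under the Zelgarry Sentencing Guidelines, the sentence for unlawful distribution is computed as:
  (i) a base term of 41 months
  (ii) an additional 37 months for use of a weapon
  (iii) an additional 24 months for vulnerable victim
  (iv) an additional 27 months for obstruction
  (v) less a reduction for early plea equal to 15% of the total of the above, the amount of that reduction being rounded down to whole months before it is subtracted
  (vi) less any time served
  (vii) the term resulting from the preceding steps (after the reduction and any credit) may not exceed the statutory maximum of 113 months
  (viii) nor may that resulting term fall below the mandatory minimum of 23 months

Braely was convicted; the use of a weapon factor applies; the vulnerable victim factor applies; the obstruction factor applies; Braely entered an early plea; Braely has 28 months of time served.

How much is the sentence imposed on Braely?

Use of a weapon enhancement: +37 months
Vulnerable victim enhancement: +24 months
Obstruction enhancement: +27 months
Adjusted term: 41 months + 37 months + 24 months + 27 months = 129 months
Early plea reduction: 15% of 129 months = 19 months (rounded down)
After reduction: 129 − 19 = 110 months
Less time served: 110 months − 28 months = 82 months
Cap at 113 months: 82 months is within the cap, no reduction.
Minimum 23 months: 82 months meets the minimum, no increase.

Sentence: 82 months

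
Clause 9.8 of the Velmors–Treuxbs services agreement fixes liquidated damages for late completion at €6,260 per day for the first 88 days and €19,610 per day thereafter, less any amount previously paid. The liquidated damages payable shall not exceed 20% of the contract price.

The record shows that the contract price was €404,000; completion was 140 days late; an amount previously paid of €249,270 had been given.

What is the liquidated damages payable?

€80,800

First 88 days: 88 × €6,260 = €550,880
Remaining days: (140 − 88) × €19,610 = €1,019,720
Accrued per-day damages: €550,880 + €1,019,720 = €1,570,600
Less amount previously paid: €1,570,600 − €249,270 = €1,321,330
Cap: 20% of €404,000 = €80,800
Cap at €80,800: €1,321,330 exceeds the cap → €80,800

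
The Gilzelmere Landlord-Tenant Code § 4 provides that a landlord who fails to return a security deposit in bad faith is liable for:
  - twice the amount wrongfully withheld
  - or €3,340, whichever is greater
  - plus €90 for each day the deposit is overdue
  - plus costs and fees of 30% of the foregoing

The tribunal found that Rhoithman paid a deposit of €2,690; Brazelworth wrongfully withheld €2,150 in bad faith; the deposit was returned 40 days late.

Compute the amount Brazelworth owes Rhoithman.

Recovery: €10,270

Doubled: 2 × €2,150 = €4,300
Minimum €3,340: €4,300 meets the minimum, no increase.
Late-return penalty: 40 × €90 = €3,600
Damages plus late penalty: €4,300 + €3,600 = €7,900
Costs and fees: 30% of €7,900 = €2,370
Total recovery: €7,900 + €2,370 = €10,270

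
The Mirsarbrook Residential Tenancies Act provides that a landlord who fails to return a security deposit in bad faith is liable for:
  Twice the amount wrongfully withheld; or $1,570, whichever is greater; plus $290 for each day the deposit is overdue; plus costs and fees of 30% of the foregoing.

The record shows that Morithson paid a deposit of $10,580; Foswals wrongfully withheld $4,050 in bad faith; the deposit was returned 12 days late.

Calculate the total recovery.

$15,054

Doubled: 2 × $4,050 = $8,100
Minimum $1,570: $8,100 meets the minimum, no increase.
Late-return penalty: 12 × $290 = $3,480
Damages plus late penalty: $8,100 + $3,480 = $11,580
Costs and fees: 30% of $11,580 = $3,474
Total recovery: $11,580 + $3,474 = $15,054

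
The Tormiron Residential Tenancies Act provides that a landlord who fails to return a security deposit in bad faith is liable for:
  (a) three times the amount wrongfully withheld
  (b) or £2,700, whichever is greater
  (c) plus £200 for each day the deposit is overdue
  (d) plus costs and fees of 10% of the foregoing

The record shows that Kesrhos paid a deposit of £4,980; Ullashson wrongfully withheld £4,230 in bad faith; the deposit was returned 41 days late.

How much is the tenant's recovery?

£22,979

Trebled: 3 × £4,230 = £12,690
Minimum £2,700: £12,690 meets the minimum, no increase.
Late-return penalty: 41 × £200 = £8,200
Damages plus late penalty: £12,690 + £8,200 = £20,890
Costs and fees: 10% of £20,890 = £2,089
Total recovery: £20,890 + £2,089 = £22,979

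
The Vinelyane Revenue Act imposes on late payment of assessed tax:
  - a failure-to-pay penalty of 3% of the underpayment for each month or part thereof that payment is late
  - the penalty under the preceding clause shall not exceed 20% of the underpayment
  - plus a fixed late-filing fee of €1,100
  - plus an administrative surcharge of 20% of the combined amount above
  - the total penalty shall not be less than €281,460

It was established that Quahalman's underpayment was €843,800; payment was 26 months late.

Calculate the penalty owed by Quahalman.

Accrued rate: 3% × 26 = 78%, capped at 20% → 20%
Failure-to-pay penalty: 20% of €843,800 = €168,760
Penalty before surcharge: €168,760 + €1,100 = €169,860
Administrative surcharge: 20% of €169,860 = €33,972
Total penalty: €169,860 + €33,972 = €203,832
Minimum €281,460: €203,832 is below the minimum → €281,460

€281,460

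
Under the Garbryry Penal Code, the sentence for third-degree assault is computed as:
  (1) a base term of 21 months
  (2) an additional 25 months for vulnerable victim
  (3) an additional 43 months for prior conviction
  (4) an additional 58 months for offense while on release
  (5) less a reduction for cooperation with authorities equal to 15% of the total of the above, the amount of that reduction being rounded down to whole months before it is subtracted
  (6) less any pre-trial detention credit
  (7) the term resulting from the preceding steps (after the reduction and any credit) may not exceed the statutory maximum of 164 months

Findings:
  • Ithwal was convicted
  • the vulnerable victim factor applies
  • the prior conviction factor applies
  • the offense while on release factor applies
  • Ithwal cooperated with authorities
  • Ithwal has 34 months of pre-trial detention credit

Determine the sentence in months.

91 months

Vulnerable victim enhancement: +25 months
Prior conviction enhancement: +43 months
Offense while on release enhancement: +58 months
Adjusted term: 21 months + 25 months + 43 months + 58 months = 147 months
Cooperation with authorities reduction: 15% of 147 months = 22 months (rounded down)
After reduction: 147 − 22 = 125 months
Less pre-trial detention credit: 125 months − 34 months = 91 months
Cap at 164 months: 91 months is within the cap, no reduction.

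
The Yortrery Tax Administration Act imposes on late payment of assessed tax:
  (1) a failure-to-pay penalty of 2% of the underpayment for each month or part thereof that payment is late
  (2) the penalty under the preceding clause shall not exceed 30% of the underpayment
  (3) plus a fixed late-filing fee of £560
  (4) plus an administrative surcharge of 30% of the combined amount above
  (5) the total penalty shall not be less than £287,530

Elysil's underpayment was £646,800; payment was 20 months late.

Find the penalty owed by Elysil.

Accrued rate: 2% × 20 = 40%, capped at 30% → 30%
Failure-to-pay penalty: 30% of £646,800 = £194,040
Penalty before surcharge: £194,040 + £560 = £194,600
Administrative surcharge: 30% of £194,600 = £58,380
Total penalty: £194,600 + £58,380 = £252,980
Minimum £287,530: £252,980 is below the minimum → £287,530

£287,530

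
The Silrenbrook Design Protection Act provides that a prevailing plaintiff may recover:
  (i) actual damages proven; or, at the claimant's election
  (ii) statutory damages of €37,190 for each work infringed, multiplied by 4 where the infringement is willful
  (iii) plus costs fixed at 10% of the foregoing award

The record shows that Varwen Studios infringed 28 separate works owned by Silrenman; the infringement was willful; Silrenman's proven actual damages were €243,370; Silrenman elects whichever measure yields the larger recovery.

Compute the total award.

Award: €4,581,808

Statutory damages: 28 × €37,190 = €1,041,320
Multiplied by 4: 4 × €1,041,320 = €4,165,280
Greater of actual damages (€243,370) or enhanced statutory damages (€4,165,280): €4,165,280
Costs: 10% of €4,165,280 = €416,528
Award plus costs: €4,165,280 + €416,528 = €4,581,808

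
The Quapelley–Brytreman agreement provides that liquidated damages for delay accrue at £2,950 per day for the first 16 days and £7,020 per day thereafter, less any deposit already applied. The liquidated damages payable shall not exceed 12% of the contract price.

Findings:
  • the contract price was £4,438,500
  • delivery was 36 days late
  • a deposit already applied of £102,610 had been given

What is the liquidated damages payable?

First 16 days: 16 × £2,950 = £47,200
Remaining days: (36 − 16) × £7,020 = £140,400
Accrued per-day damages: £47,200 + £140,400 = £187,600
Less deposit already applied: £187,600 − £102,610 = £84,990
Cap: 12% of £4,438,500 = £532,620
Cap at £532,620: £84,990 is within the cap, no reduction.

Liquidated damages: £84,990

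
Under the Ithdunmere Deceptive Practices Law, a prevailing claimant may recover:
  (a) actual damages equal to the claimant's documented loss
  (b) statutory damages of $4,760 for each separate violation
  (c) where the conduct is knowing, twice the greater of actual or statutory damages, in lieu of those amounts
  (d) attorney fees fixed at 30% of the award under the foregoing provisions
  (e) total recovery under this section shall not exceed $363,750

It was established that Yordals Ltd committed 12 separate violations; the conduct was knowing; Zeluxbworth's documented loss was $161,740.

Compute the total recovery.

Statutory damages: 12 × $4,760 = $57,120
Greater of actual damages ($161,740) or statutory damages ($57,120): $161,740
Doubled: 2 × $161,740 = $323,480
Attorney fees: 30% of $323,480 = $97,044
Total before cap: $323,480 + $97,044 = $420,524
Cap at $363,750: $420,524 exceeds the cap → $363,750

$363,750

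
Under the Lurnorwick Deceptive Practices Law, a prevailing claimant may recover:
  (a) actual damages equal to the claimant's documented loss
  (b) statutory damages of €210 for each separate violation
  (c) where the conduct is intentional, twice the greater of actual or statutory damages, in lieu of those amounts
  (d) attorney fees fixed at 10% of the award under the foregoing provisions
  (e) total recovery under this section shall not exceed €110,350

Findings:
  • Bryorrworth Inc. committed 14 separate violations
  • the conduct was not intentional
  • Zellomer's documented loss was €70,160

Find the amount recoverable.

€80,410

Statutory damages: 14 × €210 = €2,940
Conduct not intentional: the in-lieu enhancement does not apply.
Actual plus statutory damages: €70,160 + €2,940 = €73,100
Attorney fees: 10% of €73,100 = €7,310
Total before cap: €73,100 + €7,310 = €80,410
Cap at €110,350: €80,410 is within the cap, no reduction.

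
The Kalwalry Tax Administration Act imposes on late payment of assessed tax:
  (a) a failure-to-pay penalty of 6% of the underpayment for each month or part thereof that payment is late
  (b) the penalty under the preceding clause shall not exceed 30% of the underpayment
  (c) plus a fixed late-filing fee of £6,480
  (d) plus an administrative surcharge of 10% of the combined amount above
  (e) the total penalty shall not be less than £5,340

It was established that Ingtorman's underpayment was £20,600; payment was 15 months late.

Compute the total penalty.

Accrued rate: 6% × 15 = 90%, capped at 30% → 30%
Failure-to-pay penalty: 30% of £20,600 = £6,180
Penalty before surcharge: £6,180 + £6,480 = £12,660
Administrative surcharge: 10% of £12,660 = £1,266
Total penalty: £12,660 + £1,266 = £13,926
Minimum £5,340: £13,926 meets the minimum, no increase.

£13,926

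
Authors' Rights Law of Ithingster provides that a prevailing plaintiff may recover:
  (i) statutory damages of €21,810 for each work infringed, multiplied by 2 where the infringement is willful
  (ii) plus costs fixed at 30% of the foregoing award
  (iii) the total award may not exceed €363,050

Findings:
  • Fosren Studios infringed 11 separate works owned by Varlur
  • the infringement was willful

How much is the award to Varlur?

Statutory damages: 11 × €21,810 = €239,910
Doubled: 2 × €239,910 = €479,820
Costs: 30% of €479,820 = €143,946
Award plus costs: €479,820 + €143,946 = €623,766
Cap at €363,050: €623,766 exceeds the cap → €363,050

€363,050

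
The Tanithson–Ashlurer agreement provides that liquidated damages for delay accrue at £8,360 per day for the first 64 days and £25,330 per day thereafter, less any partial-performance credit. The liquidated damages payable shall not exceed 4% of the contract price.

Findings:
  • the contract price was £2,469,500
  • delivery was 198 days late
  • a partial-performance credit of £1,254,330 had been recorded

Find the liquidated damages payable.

£98,780

First 64 days: 64 × £8,360 = £535,040
Remaining days: (198 − 64) × £25,330 = £3,394,220
Accrued per-day damages: £535,040 + £3,394,220 = £3,929,260
Less partial-performance credit: £3,929,260 − £1,254,330 = £2,674,930
Cap: 4% of £2,469,500 = £98,780
Cap at £98,780: £2,674,930 exceeds the cap → £98,780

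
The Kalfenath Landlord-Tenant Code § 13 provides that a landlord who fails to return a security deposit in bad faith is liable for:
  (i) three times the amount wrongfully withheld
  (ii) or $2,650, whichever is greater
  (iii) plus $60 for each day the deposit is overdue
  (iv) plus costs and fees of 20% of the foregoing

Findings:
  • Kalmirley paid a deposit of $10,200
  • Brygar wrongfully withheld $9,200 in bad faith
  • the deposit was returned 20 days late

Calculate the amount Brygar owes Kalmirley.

Trebled: 3 × $9,200 = $27,600
Minimum $2,650: $27,600 meets the minimum, no increase.
Late-return penalty: 20 × $60 = $1,200
Damages plus late penalty: $27,600 + $1,200 = $28,800
Costs and fees: 20% of $28,800 = $5,760
Total recovery: $28,800 + $5,760 = $34,560

$34,560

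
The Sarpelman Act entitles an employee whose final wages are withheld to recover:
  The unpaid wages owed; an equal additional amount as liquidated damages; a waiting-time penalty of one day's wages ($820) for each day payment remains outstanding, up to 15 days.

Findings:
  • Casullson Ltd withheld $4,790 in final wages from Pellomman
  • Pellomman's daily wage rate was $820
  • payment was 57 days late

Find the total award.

Liquidated damages (equal amount): $4,790
Penalty days: min(57, 15) = 15
Waiting-time penalty: 15 × $820 = $12,300
Total award: $4,790 + $4,790 + $12,300 = $21,880

$21,880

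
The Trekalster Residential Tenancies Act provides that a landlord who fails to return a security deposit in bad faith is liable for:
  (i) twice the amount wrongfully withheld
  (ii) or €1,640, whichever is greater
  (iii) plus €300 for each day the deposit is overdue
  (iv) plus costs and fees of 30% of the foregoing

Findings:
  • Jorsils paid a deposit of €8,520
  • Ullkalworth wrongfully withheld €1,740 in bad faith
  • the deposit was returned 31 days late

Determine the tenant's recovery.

Recovery: €16,614

Doubled: 2 × €1,740 = €3,480
Minimum €1,640: €3,480 meets the minimum, no increase.
Late-return penalty: 31 × €300 = €9,300
Damages plus late penalty: €3,480 + €9,300 = €12,780
Costs and fees: 30% of €12,780 = €3,834
Total recovery: €12,780 + €3,834 = €16,614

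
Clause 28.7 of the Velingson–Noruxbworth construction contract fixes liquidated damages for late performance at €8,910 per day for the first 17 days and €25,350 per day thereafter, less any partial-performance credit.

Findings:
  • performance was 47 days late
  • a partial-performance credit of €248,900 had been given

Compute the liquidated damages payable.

€663,070

First 17 days: 17 × €8,910 = €151,470
Remaining days: (47 − 17) × €25,350 = €760,500
Accrued per-day damages: €151,470 + €760,500 = €911,970
Less partial-performance credit: €911,970 − €248,900 = €663,070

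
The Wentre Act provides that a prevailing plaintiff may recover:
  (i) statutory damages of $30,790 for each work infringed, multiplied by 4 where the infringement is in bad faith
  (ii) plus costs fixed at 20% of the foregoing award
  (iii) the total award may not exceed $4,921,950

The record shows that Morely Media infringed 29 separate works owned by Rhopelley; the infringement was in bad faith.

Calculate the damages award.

$4,285,968

Statutory damages: 29 × $30,790 = $892,910
Multiplied by 4: 4 × $892,910 = $3,571,640
Costs: 20% of $3,571,640 = $714,328
Award plus costs: $3,571,640 + $714,328 = $4,285,968
Cap at $4,921,950: $4,285,968 is within the cap, no reduction.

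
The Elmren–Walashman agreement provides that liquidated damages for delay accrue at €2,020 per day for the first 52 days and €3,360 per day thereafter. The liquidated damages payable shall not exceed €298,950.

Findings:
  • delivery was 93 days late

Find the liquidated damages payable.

First 52 days: 52 × €2,020 = €105,040
Remaining days: (93 − 52) × €3,360 = €137,760
Accrued per-day damages: €105,040 + €137,760 = €242,800
Cap at €298,950: €242,800 is within the cap, no reduction.

€242,800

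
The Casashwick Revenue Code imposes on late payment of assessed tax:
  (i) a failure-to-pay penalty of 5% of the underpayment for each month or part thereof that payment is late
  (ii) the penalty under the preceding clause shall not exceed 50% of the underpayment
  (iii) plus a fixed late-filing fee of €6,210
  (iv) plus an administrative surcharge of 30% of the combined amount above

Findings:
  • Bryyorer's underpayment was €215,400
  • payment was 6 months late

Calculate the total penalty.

€92,079

Accrued rate: 5% × 6 = 30%, capped at 50% → 30%
Failure-to-pay penalty: 30% of €215,400 = €64,620
Penalty before surcharge: €64,620 + €6,210 = €70,830
Administrative surcharge: 30% of €70,830 = €21,249
Total penalty: €70,830 + €21,249 = €92,079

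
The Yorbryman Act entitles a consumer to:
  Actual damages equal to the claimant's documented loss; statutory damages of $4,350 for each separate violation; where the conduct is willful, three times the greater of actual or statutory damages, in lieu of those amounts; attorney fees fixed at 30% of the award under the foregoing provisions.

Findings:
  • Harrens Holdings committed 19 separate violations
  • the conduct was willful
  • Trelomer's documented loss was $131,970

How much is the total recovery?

$514,683

Statutory damages: 19 × $4,350 = $82,650
Greater of actual damages ($131,970) or statutory damages ($82,650): $131,970
Trebled: 3 × $131,970 = $395,910
Attorney fees: 30% of $395,910 = $118,773
Total recovery: $395,910 + $118,773 = $514,683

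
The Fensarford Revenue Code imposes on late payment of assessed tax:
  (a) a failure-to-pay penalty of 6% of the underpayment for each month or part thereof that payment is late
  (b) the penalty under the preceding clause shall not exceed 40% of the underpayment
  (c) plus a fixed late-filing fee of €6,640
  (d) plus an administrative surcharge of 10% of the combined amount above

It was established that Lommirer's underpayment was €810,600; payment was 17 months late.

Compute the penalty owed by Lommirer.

€363,968

Accrued rate: 6% × 17 = 102%, capped at 40% → 40%
Failure-to-pay penalty: 40% of €810,600 = €324,240
Penalty before surcharge: €324,240 + €6,640 = €330,880
Administrative surcharge: 10% of €330,880 = €33,088
Total penalty: €330,880 + €33,088 = €363,968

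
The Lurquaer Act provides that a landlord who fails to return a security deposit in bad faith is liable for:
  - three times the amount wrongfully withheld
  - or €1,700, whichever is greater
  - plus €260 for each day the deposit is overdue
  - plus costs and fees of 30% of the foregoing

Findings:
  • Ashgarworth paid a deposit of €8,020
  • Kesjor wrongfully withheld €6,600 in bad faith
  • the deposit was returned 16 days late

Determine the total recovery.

€31,148

Trebled: 3 × €6,600 = €19,800
Minimum €1,700: €19,800 meets the minimum, no increase.
Late-return penalty: 16 × €260 = €4,160
Damages plus late penalty: €19,800 + €4,160 = €23,960
Costs and fees: 30% of €23,960 = €7,188
Total recovery: €23,960 + €7,188 = €31,148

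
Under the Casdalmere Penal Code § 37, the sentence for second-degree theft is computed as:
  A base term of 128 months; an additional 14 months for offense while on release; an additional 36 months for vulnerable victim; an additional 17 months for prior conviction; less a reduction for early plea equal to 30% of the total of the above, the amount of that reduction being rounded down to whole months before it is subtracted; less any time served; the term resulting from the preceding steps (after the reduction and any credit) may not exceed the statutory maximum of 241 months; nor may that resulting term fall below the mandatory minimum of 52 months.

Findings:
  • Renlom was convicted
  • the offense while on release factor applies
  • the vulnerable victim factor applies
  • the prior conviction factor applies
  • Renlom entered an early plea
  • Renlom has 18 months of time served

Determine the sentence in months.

Offense while on release enhancement: +14 months
Vulnerable victim enhancement: +36 months
Prior conviction enhancement: +17 months
Adjusted term: 128 months + 14 months + 36 months + 17 months = 195 months
Early plea reduction: 30% of 195 months = 58 months (rounded down)
After reduction: 195 − 58 = 137 months
Less time served: 137 months − 18 months = 119 months
Cap at 241 months: 119 months is within the cap, no reduction.
Minimum 52 months: 119 months meets the minimum, no increase.

119 months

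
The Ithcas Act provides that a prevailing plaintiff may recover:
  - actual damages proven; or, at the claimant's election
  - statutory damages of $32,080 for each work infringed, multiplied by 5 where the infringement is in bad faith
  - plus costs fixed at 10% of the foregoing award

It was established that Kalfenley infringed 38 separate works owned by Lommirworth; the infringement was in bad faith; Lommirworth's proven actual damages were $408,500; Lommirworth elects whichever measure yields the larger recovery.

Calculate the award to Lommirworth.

Statutory damages: 38 × $32,080 = $1,219,040
Multiplied by 5: 5 × $1,219,040 = $6,095,200
Greater of actual damages ($408,500) or enhanced statutory damages ($6,095,200): $6,095,200
Costs: 10% of $6,095,200 = $609,520
Award plus costs: $6,095,200 + $609,520 = $6,704,720

$6,704,720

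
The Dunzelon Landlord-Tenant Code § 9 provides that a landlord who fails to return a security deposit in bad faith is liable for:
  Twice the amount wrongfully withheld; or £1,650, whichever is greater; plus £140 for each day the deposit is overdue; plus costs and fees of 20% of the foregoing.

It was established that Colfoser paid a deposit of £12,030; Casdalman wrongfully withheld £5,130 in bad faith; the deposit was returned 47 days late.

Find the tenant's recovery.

Doubled: 2 × £5,130 = £10,260
Minimum £1,650: £10,260 meets the minimum, no increase.
Late-return penalty: 47 × £140 = £6,580
Damages plus late penalty: £10,260 + £6,580 = £16,840
Costs and fees: 20% of £16,840 = £3,368
Total recovery: £16,840 + £3,368 = £20,208

Recovery: £20,208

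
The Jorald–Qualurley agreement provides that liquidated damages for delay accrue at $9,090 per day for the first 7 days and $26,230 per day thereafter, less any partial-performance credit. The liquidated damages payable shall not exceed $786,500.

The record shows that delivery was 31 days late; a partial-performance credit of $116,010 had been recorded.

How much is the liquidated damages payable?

Liquidated damages: $577,140

First 7 days: 7 × $9,090 = $63,630
Remaining days: (31 − 7) × $26,230 = $629,520
Accrued per-day damages: $63,630 + $629,520 = $693,150
Less partial-performance credit: $693,150 − $116,010 = $577,140
Cap at $786,500: $577,140 is within the cap, no reduction.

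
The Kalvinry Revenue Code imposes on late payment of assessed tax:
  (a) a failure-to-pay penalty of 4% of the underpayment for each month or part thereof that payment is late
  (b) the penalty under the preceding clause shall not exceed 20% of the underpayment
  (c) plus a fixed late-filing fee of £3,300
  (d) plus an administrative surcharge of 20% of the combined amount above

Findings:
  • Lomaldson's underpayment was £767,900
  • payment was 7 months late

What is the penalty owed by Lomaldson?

£188,256

Accrued rate: 4% × 7 = 28%, capped at 20% → 20%
Failure-to-pay penalty: 20% of £767,900 = £153,580
Penalty before surcharge: £153,580 + £3,300 = £156,880
Administrative surcharge: 20% of £156,880 = £31,376
Total penalty: £156,880 + £31,376 = £188,256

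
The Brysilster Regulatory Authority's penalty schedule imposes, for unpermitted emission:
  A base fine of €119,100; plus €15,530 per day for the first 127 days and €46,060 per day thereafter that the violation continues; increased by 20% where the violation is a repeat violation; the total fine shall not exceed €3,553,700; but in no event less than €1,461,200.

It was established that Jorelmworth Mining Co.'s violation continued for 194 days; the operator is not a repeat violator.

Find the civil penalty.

First 127 days: 127 × €15,530 = €1,972,310
Remaining days: (194 − 127) × €46,060 = €3,086,020
Per-day component: €1,972,310 + €3,086,020 = €5,058,330
Base plus per-day: €119,100 + €5,058,330 = €5,177,430
The operator is not a repeat violator: no 20% increase.
Cap at €3,553,700: €5,177,430 exceeds the cap → €3,553,700
Minimum €1,461,200: €3,553,700 meets the minimum, no increase.

€3,553,700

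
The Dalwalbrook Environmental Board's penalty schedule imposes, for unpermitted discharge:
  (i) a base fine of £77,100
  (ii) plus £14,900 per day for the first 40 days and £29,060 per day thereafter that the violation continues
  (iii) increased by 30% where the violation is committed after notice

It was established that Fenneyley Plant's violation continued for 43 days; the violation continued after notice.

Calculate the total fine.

First 40 days: 40 × £14,900 = £596,000
Remaining days: (43 − 40) × £29,060 = £87,180
Per-day component: £596,000 + £87,180 = £683,180
Base plus per-day: £77,100 + £683,180 = £760,280
Enhancement: 30% of £760,280 = £228,084
Enhanced fine: £760,280 + £228,084 = £988,364

£988,364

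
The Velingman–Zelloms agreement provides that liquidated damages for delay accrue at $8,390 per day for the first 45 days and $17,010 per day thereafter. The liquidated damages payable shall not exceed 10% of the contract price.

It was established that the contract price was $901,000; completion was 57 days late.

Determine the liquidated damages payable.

$90,100

First 45 days: 45 × $8,390 = $377,550
Remaining days: (57 − 45) × $17,010 = $204,120
Accrued per-day damages: $377,550 + $204,120 = $581,670
Cap: 10% of $901,000 = $90,100
Cap at $90,100: $581,670 exceeds the cap → $90,100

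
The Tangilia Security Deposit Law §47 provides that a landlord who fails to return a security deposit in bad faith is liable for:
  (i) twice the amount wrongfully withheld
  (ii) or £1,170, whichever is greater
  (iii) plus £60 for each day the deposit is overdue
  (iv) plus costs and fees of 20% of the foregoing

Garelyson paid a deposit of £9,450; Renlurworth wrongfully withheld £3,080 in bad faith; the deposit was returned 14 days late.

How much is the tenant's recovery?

£8,400

Doubled: 2 × £3,080 = £6,160
Minimum £1,170: £6,160 meets the minimum, no increase.
Late-return penalty: 14 × £60 = £840
Damages plus late penalty: £6,160 + £840 = £7,000
Costs and fees: 20% of £7,000 = £1,400
Total recovery: £7,000 + £1,400 = £8,400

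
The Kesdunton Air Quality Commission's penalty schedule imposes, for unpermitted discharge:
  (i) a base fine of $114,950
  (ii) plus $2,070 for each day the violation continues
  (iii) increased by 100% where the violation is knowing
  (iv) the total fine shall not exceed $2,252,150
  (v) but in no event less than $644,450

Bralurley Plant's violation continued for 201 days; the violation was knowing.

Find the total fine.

Per-day component: 201 × $2,070 = $416,070
Base plus per-day: $114,950 + $416,070 = $531,020
Enhancement: 100% of $531,020 = $531,020
Enhanced fine: $531,020 + $531,020 = $1,062,040
Cap at $2,252,150: $1,062,040 is within the cap, no reduction.
Minimum $644,450: $1,062,040 meets the minimum, no increase.

$1,062,040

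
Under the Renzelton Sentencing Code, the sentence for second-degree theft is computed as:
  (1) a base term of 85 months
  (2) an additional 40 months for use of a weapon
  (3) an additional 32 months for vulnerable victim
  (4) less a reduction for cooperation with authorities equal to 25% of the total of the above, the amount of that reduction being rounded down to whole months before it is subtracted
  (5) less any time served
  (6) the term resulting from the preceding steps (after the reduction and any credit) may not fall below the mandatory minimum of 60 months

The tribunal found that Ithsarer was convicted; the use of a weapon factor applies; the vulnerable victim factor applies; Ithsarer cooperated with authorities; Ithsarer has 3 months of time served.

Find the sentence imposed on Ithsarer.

Use of a weapon enhancement: +40 months
Vulnerable victim enhancement: +32 months
Adjusted term: 85 months + 40 months + 32 months = 157 months
Cooperation with authorities reduction: 25% of 157 months = 39 months (rounded down)
After reduction: 157 − 39 = 118 months
Less time served: 118 months − 3 months = 115 months
Minimum 60 months: 115 months meets the minimum, no increase.

Sentence: 115 months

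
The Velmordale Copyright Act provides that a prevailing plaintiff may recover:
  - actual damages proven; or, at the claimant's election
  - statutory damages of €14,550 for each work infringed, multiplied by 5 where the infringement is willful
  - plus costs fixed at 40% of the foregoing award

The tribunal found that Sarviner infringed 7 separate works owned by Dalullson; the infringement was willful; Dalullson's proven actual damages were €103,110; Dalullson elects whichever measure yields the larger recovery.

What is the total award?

Statutory damages: 7 × €14,550 = €101,850
Multiplied by 5: 5 × €101,850 = €509,250
Greater of actual damages (€103,110) or enhanced statutory damages (€509,250): €509,250
Costs: 40% of €509,250 = €203,700
Award plus costs: €509,250 + €203,700 = €712,950

€712,950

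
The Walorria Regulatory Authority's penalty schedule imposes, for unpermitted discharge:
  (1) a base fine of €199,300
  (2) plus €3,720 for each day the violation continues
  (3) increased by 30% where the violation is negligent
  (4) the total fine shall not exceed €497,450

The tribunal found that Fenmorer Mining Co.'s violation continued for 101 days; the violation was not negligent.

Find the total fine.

€497,450

Per-day component: 101 × €3,720 = €375,720
Base plus per-day: €199,300 + €375,720 = €575,020
The violation was not negligent: no 30% increase.
Cap at €497,450: €575,020 exceeds the cap → €497,450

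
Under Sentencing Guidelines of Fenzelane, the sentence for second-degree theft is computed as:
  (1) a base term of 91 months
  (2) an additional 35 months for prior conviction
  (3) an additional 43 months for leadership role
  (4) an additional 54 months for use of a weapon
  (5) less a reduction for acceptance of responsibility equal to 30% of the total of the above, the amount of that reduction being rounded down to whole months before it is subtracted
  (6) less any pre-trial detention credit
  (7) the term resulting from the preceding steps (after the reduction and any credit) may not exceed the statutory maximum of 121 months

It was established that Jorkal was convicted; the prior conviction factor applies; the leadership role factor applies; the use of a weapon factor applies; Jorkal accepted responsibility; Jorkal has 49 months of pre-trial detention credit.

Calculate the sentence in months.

Prior conviction enhancement: +35 months
Leadership role enhancement: +43 months
Use of a weapon enhancement: +54 months
Adjusted term: 91 months + 35 months + 43 months + 54 months = 223 months
Acceptance of responsibility reduction: 30% of 223 months = 66 months (rounded down)
After reduction: 223 − 66 = 157 months
Less pre-trial detention credit: 157 months − 49 months = 108 months
Cap at 121 months: 108 months is within the cap, no reduction.

108 months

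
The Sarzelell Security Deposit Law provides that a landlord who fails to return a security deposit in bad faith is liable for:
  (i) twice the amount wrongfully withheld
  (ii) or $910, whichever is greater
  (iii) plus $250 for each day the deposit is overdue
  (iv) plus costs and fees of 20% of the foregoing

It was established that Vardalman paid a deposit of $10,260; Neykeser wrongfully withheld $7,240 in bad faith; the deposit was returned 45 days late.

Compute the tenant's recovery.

Recovery: $30,876

Doubled: 2 × $7,240 = $14,480
Minimum $910: $14,480 meets the minimum, no increase.
Late-return penalty: 45 × $250 = $11,250
Damages plus late penalty: $14,480 + $11,250 = $25,730
Costs and fees: 20% of $25,730 = $5,146
Total recovery: $25,730 + $5,146 = $30,876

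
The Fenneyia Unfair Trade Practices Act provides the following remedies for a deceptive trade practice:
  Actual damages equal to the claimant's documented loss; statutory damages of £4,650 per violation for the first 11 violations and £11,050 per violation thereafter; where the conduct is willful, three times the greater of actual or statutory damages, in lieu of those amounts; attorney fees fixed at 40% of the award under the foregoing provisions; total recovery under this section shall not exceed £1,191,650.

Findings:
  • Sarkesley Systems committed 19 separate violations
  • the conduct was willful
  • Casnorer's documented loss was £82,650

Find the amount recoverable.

£586,110

First 11 violations: 11 × £4,650 = £51,150
Remaining violations: (19 − 11) × £11,050 = £88,400
Statutory damages: £51,150 + £88,400 = £139,550
Greater of actual damages (£82,650) or statutory damages (£139,550): £139,550
Trebled: 3 × £139,550 = £418,650
Attorney fees: 40% of £418,650 = £167,460
Total before cap: £418,650 + £167,460 = £586,110
Cap at £1,191,650: £586,110 is within the cap, no reduction.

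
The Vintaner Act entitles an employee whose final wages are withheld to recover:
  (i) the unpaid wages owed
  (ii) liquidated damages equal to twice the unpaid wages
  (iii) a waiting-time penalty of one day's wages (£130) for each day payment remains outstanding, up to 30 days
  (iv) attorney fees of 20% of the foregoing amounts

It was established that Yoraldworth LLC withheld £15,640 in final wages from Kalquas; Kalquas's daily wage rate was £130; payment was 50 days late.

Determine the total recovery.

Doubled: 2 × £15,640 = £31,280
Penalty days: min(50, 30) = 30
Waiting-time penalty: 30 × £130 = £3,900
Subtotal: £15,640 + £31,280 + £3,900 = £50,820
Attorney fees: 20% of £50,820 = £10,164
Total award: £50,820 + £10,164 = £60,984

£60,984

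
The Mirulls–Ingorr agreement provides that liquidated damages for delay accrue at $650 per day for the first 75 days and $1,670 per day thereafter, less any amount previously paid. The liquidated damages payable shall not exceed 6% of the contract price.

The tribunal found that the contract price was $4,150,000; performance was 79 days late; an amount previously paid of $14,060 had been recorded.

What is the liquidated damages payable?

First 75 days: 75 × $650 = $48,750
Remaining days: (79 − 75) × $1,670 = $6,680
Accrued per-day damages: $48,750 + $6,680 = $55,430
Less amount previously paid: $55,430 − $14,060 = $41,370
Cap: 6% of $4,150,000 = $249,000
Cap at $249,000: $41,370 is within the cap, no reduction.

Liquidated damages: $41,370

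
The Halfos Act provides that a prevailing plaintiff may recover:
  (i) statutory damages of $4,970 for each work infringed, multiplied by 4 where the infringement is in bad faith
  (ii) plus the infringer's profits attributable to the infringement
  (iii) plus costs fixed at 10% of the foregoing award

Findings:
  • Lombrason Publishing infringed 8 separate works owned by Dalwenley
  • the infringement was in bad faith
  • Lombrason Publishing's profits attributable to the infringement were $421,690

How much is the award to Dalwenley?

Statutory damages: 8 × $4,970 = $39,760
Multiplied by 4: 4 × $39,760 = $159,040
Combined award: $159,040 + $421,690 = $580,730
Costs: 10% of $580,730 = $58,073
Award plus costs: $580,730 + $58,073 = $638,803

$638,803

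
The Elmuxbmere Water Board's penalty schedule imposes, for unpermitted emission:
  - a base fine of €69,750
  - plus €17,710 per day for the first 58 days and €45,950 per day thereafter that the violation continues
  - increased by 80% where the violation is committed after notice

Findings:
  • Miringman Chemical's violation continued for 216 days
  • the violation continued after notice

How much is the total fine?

First 58 days: 58 × €17,710 = €1,027,180
Remaining days: (216 − 58) × €45,950 = €7,260,100
Per-day component: €1,027,180 + €7,260,100 = €8,287,280
Base plus per-day: €69,750 + €8,287,280 = €8,357,030
Enhancement: 80% of €8,357,030 = €6,685,624
Enhanced fine: €8,357,030 + €6,685,624 = €15,042,654

€15,042,654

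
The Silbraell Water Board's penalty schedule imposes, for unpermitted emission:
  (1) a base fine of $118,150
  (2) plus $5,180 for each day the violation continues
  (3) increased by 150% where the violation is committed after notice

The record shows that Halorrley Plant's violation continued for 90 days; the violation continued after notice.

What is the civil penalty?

Per-day component: 90 × $5,180 = $466,200
Base plus per-day: $118,150 + $466,200 = $584,350
Enhancement: 150% of $584,350 = $876,525
Enhanced fine: $584,350 + $876,525 = $1,460,875

$1,460,875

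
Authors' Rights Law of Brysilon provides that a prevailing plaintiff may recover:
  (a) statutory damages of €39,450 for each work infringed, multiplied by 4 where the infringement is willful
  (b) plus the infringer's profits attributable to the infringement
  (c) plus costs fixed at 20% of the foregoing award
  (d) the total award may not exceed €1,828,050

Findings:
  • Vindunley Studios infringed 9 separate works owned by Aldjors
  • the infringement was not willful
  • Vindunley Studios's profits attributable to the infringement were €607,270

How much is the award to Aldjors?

Statutory damages: 9 × €39,450 = €355,050
Infringement not willful: no ×4 enhancement.
Combined award: €355,050 + €607,270 = €962,320
Costs: 20% of €962,320 = €192,464
Award plus costs: €962,320 + €192,464 = €1,154,784
Cap at €1,828,050: €1,154,784 is within the cap, no reduction.

€1,154,784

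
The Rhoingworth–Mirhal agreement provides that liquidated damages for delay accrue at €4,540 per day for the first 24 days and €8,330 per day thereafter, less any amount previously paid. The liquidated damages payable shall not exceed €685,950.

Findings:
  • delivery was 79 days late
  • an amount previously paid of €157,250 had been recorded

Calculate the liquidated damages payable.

First 24 days: 24 × €4,540 = €108,960
Remaining days: (79 − 24) × €8,330 = €458,150
Accrued per-day damages: €108,960 + €458,150 = €567,110
Less amount previously paid: €567,110 − €157,250 = €409,860
Cap at €685,950: €409,860 is within the cap, no reduction.

€409,860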